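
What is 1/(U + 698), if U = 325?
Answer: 1/1023 ≈ 0.00097752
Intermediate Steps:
1/(U + 698) = 1/(325 + 698) = 1/1023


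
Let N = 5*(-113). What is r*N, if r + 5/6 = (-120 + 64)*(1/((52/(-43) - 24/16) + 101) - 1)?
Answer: -1564511555/50718 ≈ -30847.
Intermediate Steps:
N = -565
r = 2769047/50718 (r = -⅚ + (-120 + 64)*(1/((52/(-43) - 24/16) + 101) - 1) = -⅚ - 56*(1/((52*(-1/43) - 24*1/16) + 101) - 1) = -⅚ - 56*(1/((-52/43 - 3/2) + 101) - 1) = -⅚ - 56*(1/(-233/86 + 101) - 1) = -⅚ - 56*(1/(8453/86) - 1) = -⅚ - 56*(86/8453 - 1) = -⅚ - 56*(-8367/8453) = -⅚ + 468552/8453 = 2769047/50718 ≈ 54.597)
r*N = (2769047/50718)*(-565) = -1564511555/50718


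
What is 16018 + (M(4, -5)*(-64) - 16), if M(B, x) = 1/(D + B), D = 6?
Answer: 79978/5 ≈ 15996.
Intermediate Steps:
M(B, x) = 1/(6 + B)
16018 + (M(4, -5)*(-64) - 16) = 16018 + (-64/(6 + 4) - 16) = 16018 + (-64/10 - 16) = 16018 + ((⅒)*(-64) - 16) = 16018 + (-32/5 - 16) = 16018 - 112/5 = 79978/5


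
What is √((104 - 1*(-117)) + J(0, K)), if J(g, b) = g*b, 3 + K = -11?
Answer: √221 ≈ 14.866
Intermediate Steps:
K = -14 (K = -3 - 11 = -14)
J(g, b) = b*g
√((104 - 1*(-117)) + J(0, K)) = √((104 - 1*(-117)) - 14*0) = √((104 + 117) + 0) = √(221 + 0) = √221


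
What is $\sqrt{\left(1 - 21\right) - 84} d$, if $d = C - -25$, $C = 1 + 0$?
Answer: $52 i \sqrt{26} \approx 265.15 i$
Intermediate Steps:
$C = 1$
$d = 26$ ($d = 1 - -25 = 1 + 25 = 26$)
$\sqrt{\left(1 - 21\right) - 84} d = \sqrt{\left(1 - 21\right) - 84} \cdot 26 = \sqrt{-20 - 84} \cdot 26 = \sqrt{-104} \cdot 26 = 2 i \sqrt{26} \cdot 26 = 52 i \sqrt{26}$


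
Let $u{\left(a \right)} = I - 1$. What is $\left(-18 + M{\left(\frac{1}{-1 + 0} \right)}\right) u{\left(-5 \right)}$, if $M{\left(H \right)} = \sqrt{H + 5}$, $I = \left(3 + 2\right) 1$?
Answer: $-64$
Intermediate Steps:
$I = 5$ ($I = 5 \cdot 1 = 5$)
$u{\left(a \right)} = 4$ ($u{\left(a \right)} = 5 - 1 = 4$)
$M{\left(H \right)} = \sqrt{5 + H}$
$\left(-18 + M{\left(\frac{1}{-1 + 0} \right)}\right) u{\left(-5 \right)} = \left(-18 + \sqrt{5 + \frac{1}{-1 + 0}}\right) 4 = \left(-18 + \sqrt{5 + \frac{1}{-1}}\right) 4 = \left(-18 + \sqrt{5 - 1}\right) 4 = \left(-18 + \sqrt{4}\right) 4 = \left(-18 + 2\right) 4 = \left(-16\right) 4 = -64$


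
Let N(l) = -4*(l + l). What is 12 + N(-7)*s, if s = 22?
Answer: 1244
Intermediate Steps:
N(l) = -8*l
12 + N(-7)*s = 12 - 8*(-7)*22 = 12 + 56*22 = 12 + 1232 = 1244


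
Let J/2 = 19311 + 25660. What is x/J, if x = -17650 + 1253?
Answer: -16397/89942 ≈ -0.18231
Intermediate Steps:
J = 89942 (J = 2*(19311 + 25660) = 2*44971 = 89942)
x = -16397
x/J = -16397/89942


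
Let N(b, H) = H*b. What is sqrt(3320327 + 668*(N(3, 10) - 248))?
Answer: sqrt(3174703) ≈ 1781.8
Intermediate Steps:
sqrt(3320327 + 668*(N(3, 10) - 248)) = sqrt(3320327 + 668*(10*3 - 248)) = sqrt(3320327 + 668*(30 - 248)) = sqrt(3320327 + 668*(-218)) = sqrt(3320327 - 145624) = sqrt(3174703)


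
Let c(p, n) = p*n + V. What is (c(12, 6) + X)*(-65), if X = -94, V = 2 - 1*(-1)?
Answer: 1235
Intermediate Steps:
V = 3 (V = 2 + 1 = 3)
c(p, n) = 3 + n*p (c(p, n) = p*n + 3 = n*p + 3 = 3 + n*p)
(c(12, 6) + X)*(-65) = ((3 + 6*12) - 94)*(-65) = ((3 + 72) - 94)*(-65) = (75 - 94)*(-65) = -19*(-65) = 1235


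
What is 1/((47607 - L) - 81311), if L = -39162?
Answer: 1/5458 ≈ 0.00018322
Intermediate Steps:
1/((47607 - L) - 81311) = 1/((47607 - 1*(-39162)) - 81311) = 1/((47607 + 39162) - 81311) = 1/(86769 - 81311) = 1/5458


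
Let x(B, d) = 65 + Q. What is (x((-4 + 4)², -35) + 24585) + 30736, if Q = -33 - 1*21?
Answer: 55332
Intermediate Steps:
Q = -54 (Q = -33 - 21 = -54)
x(B, d) = 11 (x(B, d) = 65 - 54 = 11)
(x((-4 + 4)², -35) + 24585) + 30736 = (11 + 24585) + 30736 = 24596 + 30736 = 55332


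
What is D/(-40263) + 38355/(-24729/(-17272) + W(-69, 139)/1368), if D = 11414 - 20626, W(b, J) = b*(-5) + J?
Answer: 912223968903452/42466312149 ≈ 21481.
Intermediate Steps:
W(b, J) = J - 5*b (W(b, J) = -5*b + J = J - 5*b)
D = -9212
D/(-40263) + 38355/(-24729/(-17272) + W(-69, 139)/1368) = -9212/(-40263) + 38355/(-24729/(-17272) + (139 - 5*(-69))/1368) = -9212*(-1/40263) + 38355/(-24729*(-1/17272) + (139 + 345)*(1/1368)) = 9212/40263 + 38355/(24729/17272 + 484*(1/1368)) = 9212/40263 + 38355/(24729/17272 + 121/342) = 9212/40263 + 38355/(5273615/2953512) = 9212/40263 + 38355*(2953512/5273615) = 9212/40263 + 22656390552/1054723 = 912223968903452/42466312149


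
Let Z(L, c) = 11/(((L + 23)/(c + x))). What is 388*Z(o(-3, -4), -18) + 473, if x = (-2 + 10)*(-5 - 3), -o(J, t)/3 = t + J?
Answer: -7481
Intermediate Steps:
o(J, t) = -3*J - 3*t (o(J, t) = -3*(t + J) = -3*(J + t) = -3*J - 3*t)
x = -64 (x = 8*(-8) = -64)
Z(L, c) = 11*(-64 + c)/(23 + L) (Z(L, c) = 11/(((L + 23)/(c - 64))) = 11/(((23 + L)/(-64 + c))) = 11*((-64 + c)/(23 + L)) = 11*(-64 + c)/(23 + L))
388*Z(o(-3, -4), -18) + 473 = 388*(11*(-64 - 18)/(23 + (-3*(-3) - 3*(-4)))) + 473 = 388*(11*(-82)/(23 + (9 + 12))) + 473 = 388*(11*(-82)/(23 + 21)) + 473 = 388*(11*(-82)/44) + 473 = 388*(11*(1/44)*(-82)) + 473 = 388*(-41/2) + 473 = -7954 + 473 = -7481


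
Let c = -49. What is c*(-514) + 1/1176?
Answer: 29618737/1176 ≈ 25186.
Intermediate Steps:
c*(-514) + 1/1176 = -49*(-514) + 1/1176 = 25186 + 1/1176 = 29618737/1176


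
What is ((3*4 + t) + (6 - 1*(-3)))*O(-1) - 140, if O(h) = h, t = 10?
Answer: -171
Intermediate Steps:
((3*4 + t) + (6 - 1*(-3)))*O(-1) - 140 = ((3*4 + 10) + (6 - 1*(-3)))*(-1) - 140 = ((12 + 10) + (6 + 3))*(-1) - 140 = (22 + 9)*(-1) - 140 = 31*(-1) - 140 = -31 - 140 = -171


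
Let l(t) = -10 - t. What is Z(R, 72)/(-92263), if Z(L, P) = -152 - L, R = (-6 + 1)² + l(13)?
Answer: 154/92263 ≈ 0.0016691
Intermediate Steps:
R = 2 (R = (-6 + 1)² + (-10 - 1*13) = (-5)² + (-10 - 13) = 25 - 23 = 2)
Z(R, 72)/(-92263) = (-152 - 1*2)/(-92263) = (-152 - 2)*(-1/92263) = -154*(-1/92263) = 154/92263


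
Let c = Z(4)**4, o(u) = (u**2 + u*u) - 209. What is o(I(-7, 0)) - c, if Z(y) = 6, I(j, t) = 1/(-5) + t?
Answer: -37623/25 ≈ -1504.9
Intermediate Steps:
I(j, t) = -1/5 + t
o(u) = -209 + 2*u**2 (o(u) = (u**2 + u**2) - 209 = 2*u**2 - 209 = -209 + 2*u**2)
c = 1296 (c = 6**4 = 1296)
o(I(-7, 0)) - c = (-209 + 2*(-1/5 + 0)**2) - 1*1296 = (-209 + 2*(-1/5)**2) - 1296 = (-209 + 2*(1/25)) - 1296 = (-209 + 2/25) - 1296 = -5223/25 - 1296 = -37623/25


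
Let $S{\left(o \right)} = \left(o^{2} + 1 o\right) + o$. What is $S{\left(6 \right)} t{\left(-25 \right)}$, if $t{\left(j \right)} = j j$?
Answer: $30000$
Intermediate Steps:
$t{\left(j \right)} = j^{2}$
$S{\left(o \right)} = o^{2} + 2 o$ ($S{\left(o \right)} = \left(o^{2} + o\right) + o = \left(o + o^{2}\right) + o = o^{2} + 2 o$)
$S{\left(6 \right)} t{\left(-25 \right)} = 6 \left(2 + 6\right) \left(-25\right)^{2} = 6 \cdot 8 \cdot 625 = 48 \cdot 625 = 30000$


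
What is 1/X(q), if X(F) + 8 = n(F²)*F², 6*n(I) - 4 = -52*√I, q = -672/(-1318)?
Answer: -286191179/2568683608 ≈ -0.11142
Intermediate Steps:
q = 336/659 (q = -672*(-1/1318) = 336/659 ≈ 0.50986)
n(I) = ⅔ - 26*√I/3 (n(I) = ⅔ + (-52*√I)/6 = ⅔ - 26*√I/3)
X(F) = -8 + F²*(⅔ - 26*√(F²)/3) (X(F) = -8 + (⅔ - 26*√(F²)/3)*F² = -8 + F²*(⅔ - 26*√(F²)/3))
1/X(q) = 1/(-8 + 2*(336/659)²*(1 - 13*√((336/659)²))/3) = 1/(-8 + (⅔)*(112896/434281)*(1 - 13*√(112896/434281))) = 1/(-8 + (⅔)*(112896/434281)*(1 - 13*336/659)) = 1/(-8 + (⅔)*(112896/434281)*(1 - 4368/659)) = 1/(-8 + (⅔)*(112896/434281)*(-3709/659)) = 1/(-8 - 279154176/286191179) = 1/(-2568683608/286191179) = -286191179/2568683608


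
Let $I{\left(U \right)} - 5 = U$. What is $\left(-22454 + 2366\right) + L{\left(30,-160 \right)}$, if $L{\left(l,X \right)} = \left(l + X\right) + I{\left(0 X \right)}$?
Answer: $-20213$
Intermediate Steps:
$I{\left(U \right)} = 5 + U$
$L{\left(l,X \right)} = 5 + X + l$ ($L{\left(l,X \right)} = \left(l + X\right) + \left(5 + 0 X\right) = \left(X + l\right) + \left(5 + 0\right) = \left(X + l\right) + 5 = 5 + X + l$)
$\left(-22454 + 2366\right) + L{\left(30,-160 \right)} = \left(-22454 + 2366\right) + \left(5 - 160 + 30\right) = -20088 - 125 = -20213$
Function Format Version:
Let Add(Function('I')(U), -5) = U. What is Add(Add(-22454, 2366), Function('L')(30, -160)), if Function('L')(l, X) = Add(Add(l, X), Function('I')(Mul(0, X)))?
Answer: -20213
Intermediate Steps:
Function('I')(U) = Add(5, U)
Function('L')(l, X) = Add(5, X, l) (Function('L')(l, X) = Add(Add(l, X), Add(5, Mul(0, X))) = Add(Add(X, l), Add(5, 0)) = Add(Add(X, l), 5) = Add(5, X, l))
Add(Add(-22454, 2366), Function('L')(30, -160)) = Add(Add(-22454, 2366), Add(5, -160, 30)) = Add(-20088, -125) = -20213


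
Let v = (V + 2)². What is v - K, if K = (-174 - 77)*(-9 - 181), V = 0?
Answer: -47686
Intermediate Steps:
K = 47690 (K = -251*(-190) = 47690)
v = 4 (v = (0 + 2)² = 2² = 4)
v - K = 4 - 1*47690 = 4 - 47690 = -47686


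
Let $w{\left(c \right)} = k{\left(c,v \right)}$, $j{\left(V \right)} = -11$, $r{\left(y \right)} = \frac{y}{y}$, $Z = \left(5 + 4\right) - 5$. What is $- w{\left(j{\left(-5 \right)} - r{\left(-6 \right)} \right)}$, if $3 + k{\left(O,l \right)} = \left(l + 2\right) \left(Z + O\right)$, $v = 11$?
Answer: $107$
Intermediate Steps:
$Z = 4$ ($Z = 9 - 5 = 4$)
$r{\left(y \right)} = 1$
$k{\left(O,l \right)} = -3 + \left(2 + l\right) \left(4 + O\right)$ ($k{\left(O,l \right)} = -3 + \left(l + 2\right) \left(4 + O\right) = -3 + \left(2 + l\right) \left(4 + O\right)$)
$w{\left(c \right)} = 49 + 13 c$ ($w{\left(c \right)} = 5 + 2 c + 4 \cdot 11 + c 11 = 5 + 2 c + 44 + 11 c = 49 + 13 c$)
$- w{\left(j{\left(-5 \right)} - r{\left(-6 \right)} \right)} = - (49 + 13 \left(-11 - 1\right)) = - (49 + 13 \left(-12\right)) = - (49 - 156) = \left(-1\right) \left(-107\right) = 107$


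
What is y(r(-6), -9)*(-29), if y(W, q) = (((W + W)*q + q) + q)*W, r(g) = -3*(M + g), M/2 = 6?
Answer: 159732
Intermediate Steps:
M = 12 (M = 2*6 = 12)
r(g) = -36 - 3*g (r(g) = -3*(12 + g) = -36 - 3*g)
y(W, q) = W*(2*q + 2*W*q) (y(W, q) = (((2*W)*q + q) + q)*W = ((2*W*q + q) + q)*W = ((q + 2*W*q) + q)*W = (2*q + 2*W*q)*W = W*(2*q + 2*W*q))
y(r(-6), -9)*(-29) = (2*(-36 - 3*(-6))*(-9)*(1 + (-36 - 3*(-6))))*(-29) = (2*(-36 + 18)*(-9)*(1 + (-36 + 18)))*(-29) = (2*(-18)*(-9)*(1 - 18))*(-29) = (2*(-18)*(-9)*(-17))*(-29) = -5508*(-29) = 159732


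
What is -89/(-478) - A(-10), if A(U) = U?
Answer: 4869/478 ≈ 10.186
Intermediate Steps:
-89/(-478) - A(-10) = -89/(-478) - 1*(-10) = -89*(-1/478) + 10 = 89/478 + 10 = 4869/478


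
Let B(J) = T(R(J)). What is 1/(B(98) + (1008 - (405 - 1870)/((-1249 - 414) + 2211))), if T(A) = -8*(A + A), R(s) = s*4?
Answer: -548/2883207 ≈ -0.00019007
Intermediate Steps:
R(s) = 4*s
T(A) = -16*A
B(J) = -64*J
1/(B(98) + (1008 - (405 - 1870)/((-1249 - 414) + 2211))) = 1/(-64*98 + (1008 - (405 - 1870)/((-1249 - 414) + 2211))) = 1/(-6272 + (1008 - (-1465)/(-1663 + 2211))) = 1/(-6272 + (1008 - (-1465)/548)) = 1/(-6272 + (1008 - 1*(-1465/548))) = 1/(-6272 + (1008 + 1465/548)) = 1/(-6272 + 553849/548) = 1/(-2883207/548) = -548/2883207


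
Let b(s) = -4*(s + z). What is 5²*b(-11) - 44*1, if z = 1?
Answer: 956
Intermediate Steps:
b(s) = -4 - 4*s (b(s) = -4*(s + 1) = -4*(1 + s) = -4 - 4*s)
5²*b(-11) - 44*1 = 5²*(-4 - 4*(-11)) - 44*1 = 25*(-4 + 44) - 44 = 25*40 - 44 = 1000 - 44 = 956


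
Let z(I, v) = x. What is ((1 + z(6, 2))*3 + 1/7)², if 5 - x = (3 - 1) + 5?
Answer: 400/49 ≈ 8.1633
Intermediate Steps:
x = -2 (x = 5 - ((3 - 1) + 5) = 5 - (2 + 5) = 5 - 1*7 = 5 - 7 = -2)
z(I, v) = -2
((1 + z(6, 2))*3 + 1/7)² = ((1 - 2)*3 + 1/7)² = (-1*3 + ⅐)² = (-3 + ⅐)² = (-20/7)² = 400/49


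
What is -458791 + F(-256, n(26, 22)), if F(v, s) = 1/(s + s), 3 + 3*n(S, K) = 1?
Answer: -1835167/4 ≈ -4.5879e+5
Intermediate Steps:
n(S, K) = -⅔ (n(S, K) = -1 + (⅓)*1 = -1 + ⅓ = -⅔)
F(v, s) = 1/(2*s)
-458791 + F(-256, n(26, 22)) = -458791 + 1/(2*(-⅔)) = -458791 + (½)*(-3/2) = -458791 - ¾ = -1835167/4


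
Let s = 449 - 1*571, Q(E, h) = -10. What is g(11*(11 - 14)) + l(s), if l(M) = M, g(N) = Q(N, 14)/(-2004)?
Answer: -122239/1002 ≈ -121.99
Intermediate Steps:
g(N) = 5/1002 (g(N) = -10/(-2004) = -10*(-1/2004) = 5/1002)
s = -122 (s = 449 - 571 = -122)
g(11*(11 - 14)) + l(s) = 5/1002 - 122 = -122239/1002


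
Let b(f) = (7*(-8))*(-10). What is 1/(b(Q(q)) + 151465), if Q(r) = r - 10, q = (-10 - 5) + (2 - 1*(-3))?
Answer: 1/152025 ≈ 6.5779e-6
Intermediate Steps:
q = -10 (q = -15 + (2 + 3) = -15 + 5 = -10)
Q(r) = -10 + r
b(f) = 560 (b(f) = -56*(-10) = 560)
1/(b(Q(q)) + 151465) = 1/(560 + 151465) = 1/152025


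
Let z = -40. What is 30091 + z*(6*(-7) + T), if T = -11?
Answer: 32211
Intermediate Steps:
30091 + z*(6*(-7) + T) = 30091 - 40*(6*(-7) - 11) = 30091 - 40*(-42 - 11) = 30091 - 40*(-53) = 30091 + 2120 = 32211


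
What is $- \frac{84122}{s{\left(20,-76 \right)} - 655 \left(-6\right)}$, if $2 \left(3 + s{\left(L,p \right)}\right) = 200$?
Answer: $- \frac{84122}{4027} \approx -20.889$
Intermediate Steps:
$s{\left(L,p \right)} = 97$ ($s{\left(L,p \right)} = -3 + \frac{1}{2} \cdot 200 = -3 + 100 = 97$)
$- \frac{84122}{s{\left(20,-76 \right)} - 655 \left(-6\right)} = - \frac{84122}{97 - 655 \left(-6\right)} = - \frac{84122}{97 - -3930} = - \frac{84122}{97 + 3930} = - \frac{84122}{4027}$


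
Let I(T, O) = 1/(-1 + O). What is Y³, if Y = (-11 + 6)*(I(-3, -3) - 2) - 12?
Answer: -27/64 ≈ -0.42188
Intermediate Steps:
Y = -¾ (Y = (-11 + 6)*(1/(-1 - 3) - 2) - 12 = -5*(1/(-4) - 2) - 12 = -5*(-¼ - 2) - 12 = -5*(-9/4) - 12 = 45/4 - 12 = -¾ ≈ -0.75000)
Y³ = (-¾)³ = -27/64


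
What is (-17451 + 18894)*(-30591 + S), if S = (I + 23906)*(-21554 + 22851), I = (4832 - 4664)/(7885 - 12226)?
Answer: 64677370885335/1447 ≈ 4.4698e+10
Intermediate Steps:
I = -56/1447 (I = 168/(-4341) = 168*(-1/4341) = -56/1447 ≈ -0.038701)
S = 44865728022/1447 (S = (-56/1447 + 23906)*(-21554 + 22851) = (34591926/1447)*1297 = 44865728022/1447 ≈ 3.1006e+7)
(-17451 + 18894)*(-30591 + S) = (-17451 + 18894)*(-30591 + 44865728022/1447) = 1443*(44821462845/1447) = 64677370885335/1447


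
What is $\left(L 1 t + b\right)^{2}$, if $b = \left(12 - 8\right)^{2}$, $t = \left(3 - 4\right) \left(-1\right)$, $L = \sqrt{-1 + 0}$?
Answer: $\left(16 + i\right)^{2} \approx 255.0 + 32.0 i$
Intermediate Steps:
$L = i$ ($L = \sqrt{-1} = i \approx 1.0 i$)
$t = 1$ ($t = \left(-1\right) \left(-1\right) = 1$)
$b = 16$ ($b = 4^{2} = 16$)
$\left(L 1 t + b\right)^{2} = \left(i 1 \cdot 1 + 16\right)^{2} = \left(i 1 + 16\right)^{2} = \left(i + 16\right)^{2} = \left(16 + i\right)^{2}$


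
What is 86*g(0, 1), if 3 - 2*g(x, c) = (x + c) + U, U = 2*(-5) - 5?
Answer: 731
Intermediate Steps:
U = -15 (U = -10 - 5 = -15)
g(x, c) = 9 - c/2 - x/2 (g(x, c) = 3/2 - ((x + c) - 15)/2 = 3/2 - ((c + x) - 15)/2 = 3/2 - (-15 + c + x)/2 = 3/2 + (15/2 - c/2 - x/2) = 9 - c/2 - x/2)
86*g(0, 1) = 86*(9 - 1/2*1 - 1/2*0) = 86*(9 - 1/2 + 0) = 86*(17/2) = 731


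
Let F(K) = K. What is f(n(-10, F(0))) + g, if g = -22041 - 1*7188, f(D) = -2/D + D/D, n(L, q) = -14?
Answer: -204595/7 ≈ -29228.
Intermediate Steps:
f(D) = 1 - 2/D (f(D) = -2/D + 1 = 1 - 2/D)
g = -29229 (g = -22041 - 7188 = -29229)
f(n(-10, F(0))) + g = (-2 - 14)/(-14) - 29229 = -1/14*(-16) - 29229 = 8/7 - 29229 = -204595/7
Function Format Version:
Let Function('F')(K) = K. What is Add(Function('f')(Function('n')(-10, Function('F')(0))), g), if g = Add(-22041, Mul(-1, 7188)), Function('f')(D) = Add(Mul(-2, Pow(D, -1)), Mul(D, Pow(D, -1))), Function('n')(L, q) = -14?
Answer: Rational(-204595, 7) ≈ -29228.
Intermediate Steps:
Function('f')(D) = Add(1, Mul(-2, Pow(D, -1))) (Function('f')(D) = Add(Mul(-2, Pow(D, -1)), 1) = Add(1, Mul(-2, Pow(D, -1))))
g = -29229 (g = Add(-22041, -7188) = -29229)
Add(Function('f')(Function('n')(-10, Function('F')(0))), g) = Add(Mul(Pow(-14, -1), Add(-2, -14)), -29229) = Add(Mul(Rational(-1, 14), -16), -29229) = Add(Rational(8, 7), -29229) = Rational(-204595, 7)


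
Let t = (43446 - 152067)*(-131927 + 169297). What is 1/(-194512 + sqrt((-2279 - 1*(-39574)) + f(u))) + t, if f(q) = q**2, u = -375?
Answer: -9598595016802709437/2364671264 - sqrt(695)/2364671264 ≈ -4.0592e+9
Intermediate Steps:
t = -4059166770 (t = -108621*37370 = -4059166770)
1/(-194512 + sqrt((-2279 - 1*(-39574)) + f(u))) + t = 1/(-194512 + sqrt((-2279 - 1*(-39574)) + (-375)**2)) - 4059166770 = 1/(-194512 + sqrt((-2279 + 39574) + 140625)) - 4059166770 = 1/(-194512 + sqrt(37295 + 140625)) - 4059166770 = 1/(-194512 + sqrt(177920)) - 4059166770 = 1/(-194512 + 16*sqrt(695)) - 4059166770 = -4059166770 + 1/(-194512 + 16*sqrt(695))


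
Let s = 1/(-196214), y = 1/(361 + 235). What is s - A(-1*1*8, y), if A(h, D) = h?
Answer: 1569711/196214 ≈ 8.0000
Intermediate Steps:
y = 1/596 ≈ 0.0016779
s = -1/196214 ≈ -5.0965e-6
s - A(-1*1*8, y) = -1/196214 - (-1*1)*8 = -1/196214 - (-1)*8 = -1/196214 - 1*(-8) = -1/196214 + 8 = 1569711/196214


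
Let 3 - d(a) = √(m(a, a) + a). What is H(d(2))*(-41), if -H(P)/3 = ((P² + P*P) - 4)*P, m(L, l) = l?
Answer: -246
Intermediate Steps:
d(a) = 3 - √2*√a (d(a) = 3 - √(a + a) = 3 - √(2*a) = 3 - √2*√a)
H(P) = -3*P*(-4 + 2*P²) (H(P) = -3*((P² + P*P) - 4)*P = -3*((P² + P²) - 4)*P = -3*(2*P² - 4)*P = -3*(-4 + 2*P²)*P = -3*P*(-4 + 2*P²))
H(d(2))*(-41) = (6*(3 - √2*√2)*(2 - (3 - √2*√2)²))*(-41) = (6*(3 - 2)*(2 - (3 - 2)²))*(-41) = (6*1*(2 - 1*1²))*(-41) = (6*1*(2 - 1*1))*(-41) = (6*1*(2 - 1))*(-41) = (6*1*1)*(-41) = 6*(-41) = -246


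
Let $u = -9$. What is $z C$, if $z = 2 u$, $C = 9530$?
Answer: $-171540$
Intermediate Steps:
$z = -18$ ($z = 2 \left(-9\right) = -18$)
$z C = \left(-18\right) 9530 = -171540$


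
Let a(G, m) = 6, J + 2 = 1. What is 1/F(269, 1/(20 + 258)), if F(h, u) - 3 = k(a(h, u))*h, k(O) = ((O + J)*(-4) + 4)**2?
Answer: 1/68867 ≈ 1.4521e-5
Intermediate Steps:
J = -1 (J = -2 + 1 = -1)
k(O) = (8 - 4*O)**2 (k(O) = ((O - 1)*(-4) + 4)**2 = ((-1 + O)*(-4) + 4)**2 = ((4 - 4*O) + 4)**2 = (8 - 4*O)**2)
F(h, u) = 3 + 256*h (F(h, u) = 3 + (16*(-2 + 6)**2)*h = 3 + (16*4**2)*h = 3 + (16*16)*h = 3 + 256*h)
1/F(269, 1/(20 + 258)) = 1/(3 + 256*269) = 1/(3 + 68864) = 1/68867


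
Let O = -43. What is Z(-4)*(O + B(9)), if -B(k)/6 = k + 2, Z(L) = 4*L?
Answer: 1744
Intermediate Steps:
B(k) = -12 - 6*k (B(k) = -6*(k + 2) = -6*(2 + k) = -12 - 6*k)
Z(-4)*(O + B(9)) = (4*(-4))*(-43 + (-12 - 6*9)) = -16*(-43 + (-12 - 54)) = -16*(-43 - 66) = -16*(-109) = 1744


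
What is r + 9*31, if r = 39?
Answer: 318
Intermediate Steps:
r + 9*31 = 39 + 9*31 = 39 + 279 = 318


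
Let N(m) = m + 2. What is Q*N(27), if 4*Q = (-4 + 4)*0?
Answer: 0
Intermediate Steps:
Q = 0 (Q = ((-4 + 4)*0)/4 = (0*0)/4 = (1/4)*0 = 0)
N(m) = 2 + m
Q*N(27) = 0*(2 + 27) = 0*29 = 0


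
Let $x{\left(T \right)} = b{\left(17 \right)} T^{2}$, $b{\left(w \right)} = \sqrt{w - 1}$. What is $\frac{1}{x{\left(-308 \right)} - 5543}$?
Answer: $\frac{1}{373913} \approx 2.6744 \cdot 10^{-6}$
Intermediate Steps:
$b{\left(w \right)} = \sqrt{-1 + w}$
$x{\left(T \right)} = 4 T^{2}$ ($x{\left(T \right)} = \sqrt{-1 + 17} T^{2} = \sqrt{16} T^{2} = 4 T^{2}$)
$\frac{1}{x{\left(-308 \right)} - 5543} = \frac{1}{4 \left(-308\right)^{2} - 5543} = \frac{1}{4 \cdot 94864 + \left(-37313 + 31770\right)} = \frac{1}{379456 - 5543} = \frac{1}{373913}$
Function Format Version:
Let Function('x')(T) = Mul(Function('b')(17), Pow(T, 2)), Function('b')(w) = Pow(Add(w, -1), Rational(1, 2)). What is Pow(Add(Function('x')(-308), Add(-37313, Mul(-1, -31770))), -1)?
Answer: Rational(1, 373913) ≈ 2.6744e-6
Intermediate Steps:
Function('b')(w) = Pow(Add(-1, w), Rational(1, 2))
Function('x')(T) = Mul(4, Pow(T, 2)) (Function('x')(T) = Mul(Pow(Add(-1, 17), Rational(1, 2)), Pow(T, 2)) = Mul(Pow(16, Rational(1, 2)), Pow(T, 2)) = Mul(4, Pow(T, 2)))
Pow(Add(Function('x')(-308), Add(-37313, Mul(-1, -31770))), -1) = Pow(Add(Mul(4, Pow(-308, 2)), Add(-37313, Mul(-1, -31770))), -1) = Pow(Add(Mul(4, 94864), Add(-37313, 31770)), -1) = Pow(Add(379456, -5543), -1) = Pow(373913, -1) = Rational(1, 373913)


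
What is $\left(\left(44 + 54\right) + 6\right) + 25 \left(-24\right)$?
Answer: $-496$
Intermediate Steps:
$\left(\left(44 + 54\right) + 6\right) + 25 \left(-24\right) = \left(98 + 6\right) - 600 = 104 - 600 = -496$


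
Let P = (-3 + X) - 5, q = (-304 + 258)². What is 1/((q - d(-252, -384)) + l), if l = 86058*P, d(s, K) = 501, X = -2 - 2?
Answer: -1/1031081 ≈ -9.6986e-7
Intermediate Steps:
X = -4
q = 2116 (q = (-46)² = 2116)
P = -12 (P = (-3 - 4) - 5 = -7 - 5 = -12)
l = -1032696 (l = 86058*(-12) = -1032696)
1/((q - d(-252, -384)) + l) = 1/((2116 - 1*501) - 1032696) = 1/((2116 - 501) - 1032696) = 1/(1615 - 1032696) = 1/(-1031081) = -1/1031081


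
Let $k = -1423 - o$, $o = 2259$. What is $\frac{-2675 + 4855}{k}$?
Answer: $- \frac{1090}{1841} \approx -0.59207$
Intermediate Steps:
$k = -3682$ ($k = -1423 - 2259 = -3682$)
$\frac{-2675 + 4855}{k} = \frac{-2675 + 4855}{-3682} = 2180 \left(- \frac{1}{3682}\right) = - \frac{1090}{1841}$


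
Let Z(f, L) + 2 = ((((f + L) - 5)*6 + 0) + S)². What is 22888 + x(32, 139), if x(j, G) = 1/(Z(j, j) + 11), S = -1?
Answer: 2852256785/124618 ≈ 22888.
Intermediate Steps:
Z(f, L) = -2 + (-31 + 6*L + 6*f)² (Z(f, L) = -2 + ((((f + L) - 5)*6 + 0) - 1)² = -2 + ((((L + f) - 5)*6 + 0) - 1)² = -2 + (((-5 + L + f)*6 + 0) - 1)² = -2 + (((-30 + 6*L + 6*f) + 0) - 1)² = -2 + ((-30 + 6*L + 6*f) - 1)² = -2 + (-31 + 6*L + 6*f)²)
x(j, G) = 1/(9 + (-31 + 12*j)²) (x(j, G) = 1/((-2 + (-31 + 6*j + 6*j)²) + 11) = 1/((-2 + (-31 + 12*j)²) + 11) = 1/(9 + (-31 + 12*j)²))
22888 + x(32, 139) = 22888 + 1/(9 + (-31 + 12*32)²) = 22888 + 1/(9 + (-31 + 384)²) = 22888 + 1/(9 + 353²) = 22888 + 1/(9 + 124609) = 22888 + 1/124618 = 2852256785/124618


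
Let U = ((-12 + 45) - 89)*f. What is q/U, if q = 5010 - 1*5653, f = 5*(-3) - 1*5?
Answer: -643/1120 ≈ -0.57411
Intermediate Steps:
f = -20 (f = -15 - 5 = -20)
q = -643 (q = 5010 - 5653 = -643)
U = 1120 (U = ((-12 + 45) - 89)*(-20) = (33 - 89)*(-20) = -56*(-20) = 1120)
q/U = -643/1120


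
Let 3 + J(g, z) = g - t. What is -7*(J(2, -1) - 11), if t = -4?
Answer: 56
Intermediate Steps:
J(g, z) = 1 + g (J(g, z) = -3 + (g - 1*(-4)) = -3 + (g + 4) = -3 + (4 + g) = 1 + g)
-7*(J(2, -1) - 11) = -7*((1 + 2) - 11) = -7*(3 - 11) = -7*(-8) = 56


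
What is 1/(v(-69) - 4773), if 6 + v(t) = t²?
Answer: -1/18 ≈ -0.055556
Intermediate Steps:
v(t) = -6 + t²
1/(v(-69) - 4773) = 1/((-6 + (-69)²) - 4773) = 1/((-6 + 4761) - 4773) = 1/(4755 - 4773) = 1/(-18) = -1/18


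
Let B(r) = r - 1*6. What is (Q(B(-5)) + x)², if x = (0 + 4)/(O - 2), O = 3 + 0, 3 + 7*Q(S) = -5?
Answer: 400/49 ≈ 8.1633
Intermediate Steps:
B(r) = -6 + r (B(r) = r - 6 = -6 + r)
Q(S) = -8/7 (Q(S) = -3/7 + (⅐)*(-5) = -3/7 - 5/7 = -8/7)
O = 3
x = 4 (x = (0 + 4)/(3 - 2) = 4/1 = 4*1 = 4)
(Q(B(-5)) + x)² = (-8/7 + 4)² = (20/7)² = 400/49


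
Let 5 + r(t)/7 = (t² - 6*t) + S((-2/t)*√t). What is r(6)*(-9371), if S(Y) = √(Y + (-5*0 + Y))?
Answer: 327985 - 65597*I*6^(¾)/3 ≈ 3.2799e+5 - 83826.0*I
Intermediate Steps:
S(Y) = √2*√Y (S(Y) = √(Y + (0 + Y)) = √(Y + Y) = √(2*Y) = √2*√Y)
r(t) = -35 - 42*t + 7*t² + 14*√(-1/√t) (r(t) = -35 + 7*((t² - 6*t) + √2*√((-2/t)*√t)) = -35 + 7*((t² - 6*t) + √2*√(-2/√t)) = -35 + 7*((t² - 6*t) + √2*(√2*√(-1/√t))) = -35 + 7*((t² - 6*t) + 2*√(-1/√t)) = -35 + 7*(t² - 6*t + 2*√(-1/√t)) = -35 + (-42*t + 7*t² + 14*√(-1/√t)) = -35 - 42*t + 7*t² + 14*√(-1/√t))
r(6)*(-9371) = (-35 - 42*6 + 7*6² + 14*√(-1/√6))*(-9371) = (-35 - 252 + 7*36 + 14*√(-√6/6))*(-9371) = (-35 - 252 + 252 + 14*√(-√6/6))*(-9371) = (-35 - 252 + 252 + 14*(I*√6*6^(¼)/6))*(-9371) = (-35 - 252 + 252 + 7*I*6^(¾)/3)*(-9371) = (-35 + 7*I*6^(¾)/3)*(-9371) = 327985 - 65597*I*6^(¾)/3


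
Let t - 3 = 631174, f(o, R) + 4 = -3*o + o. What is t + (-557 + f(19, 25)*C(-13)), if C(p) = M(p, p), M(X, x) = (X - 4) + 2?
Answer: 631250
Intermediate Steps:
M(X, x) = -2 + X (M(X, x) = (-4 + X) + 2 = -2 + X)
C(p) = -2 + p
f(o, R) = -4 - 2*o (f(o, R) = -4 + (-3*o + o) = -4 - 2*o)
t = 631177 (t = 3 + 631174 = 631177)
t + (-557 + f(19, 25)*C(-13)) = 631177 + (-557 + (-4 - 2*19)*(-2 - 13)) = 631177 + (-557 + (-4 - 38)*(-15)) = 631177 + (-557 - 42*(-15)) = 631177 + (-557 + 630) = 631177 + 73 = 631250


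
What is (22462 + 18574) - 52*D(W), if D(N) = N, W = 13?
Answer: 40360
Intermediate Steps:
(22462 + 18574) - 52*D(W) = (22462 + 18574) - 52*13 = 41036 - 676 = 40360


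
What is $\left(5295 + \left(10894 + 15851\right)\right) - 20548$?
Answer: $11492$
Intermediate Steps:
$\left(5295 + \left(10894 + 15851\right)\right) - 20548 = \left(5295 + 26745\right) - 20548 = 32040 - 20548 = 11492$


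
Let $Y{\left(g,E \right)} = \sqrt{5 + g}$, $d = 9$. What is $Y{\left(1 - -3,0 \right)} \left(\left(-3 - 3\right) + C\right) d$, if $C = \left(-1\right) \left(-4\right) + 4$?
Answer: $54$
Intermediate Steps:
$C = 8$ ($C = 4 + 4 = 8$)
$Y{\left(1 - -3,0 \right)} \left(\left(-3 - 3\right) + C\right) d = \sqrt{5 + \left(1 - -3\right)} \left(\left(-3 - 3\right) + 8\right) 9 = \sqrt{5 + \left(1 + 3\right)} \left(-6 + 8\right) 9 = \sqrt{5 + 4} \cdot 2 \cdot 9 = \sqrt{9} \cdot 2 \cdot 9 = 3 \cdot 2 \cdot 9 = 6 \cdot 9 = 54$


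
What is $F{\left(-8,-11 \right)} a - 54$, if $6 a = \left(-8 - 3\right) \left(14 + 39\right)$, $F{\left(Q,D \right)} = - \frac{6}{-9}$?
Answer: $- \frac{1069}{9} \approx -118.78$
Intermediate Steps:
$F{\left(Q,D \right)} = \frac{2}{3}$ ($F{\left(Q,D \right)} = \left(-6\right) \left(- \frac{1}{9}\right) = \frac{2}{3}$)
$a = - \frac{583}{6}$ ($a = \frac{\left(-8 - 3\right) \left(14 + 39\right)}{6} = \frac{\left(-11\right) 53}{6} = \frac{1}{6} \left(-583\right) = - \frac{583}{6} \approx -97.167$)
$F{\left(-8,-11 \right)} a - 54 = \frac{2}{3} \left(- \frac{583}{6}\right) - 54 = - \frac{583}{9} - 54 = - \frac{1069}{9}$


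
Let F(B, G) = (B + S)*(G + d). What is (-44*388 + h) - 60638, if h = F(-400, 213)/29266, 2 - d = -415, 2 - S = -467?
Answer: -1137108695/14633 ≈ -77709.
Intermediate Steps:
S = 469 (S = 2 - 1*(-467) = 2 + 467 = 469)
d = 417 (d = 2 - 1*(-415) = 2 + 415 = 417)
F(B, G) = (417 + G)*(469 + B) (F(B, G) = (B + 469)*(G + 417) = (469 + B)*(417 + G) = (417 + G)*(469 + B))
h = 21735/14633 (h = (195573 + 417*(-400) + 469*213 - 400*213)/29266 = (195573 - 166800 + 99897 - 85200)*(1/29266) = 43470*(1/29266) = 21735/14633 ≈ 1.4853)
(-44*388 + h) - 60638 = (-44*388 + 21735/14633) - 60638 = (-17072 + 21735/14633) - 60638 = -249792841/14633 - 60638 = -1137108695/14633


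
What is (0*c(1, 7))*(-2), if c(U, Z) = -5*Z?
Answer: 0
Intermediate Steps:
(0*c(1, 7))*(-2) = (0*(-5*7))*(-2) = (0*(-35))*(-2) = 0*(-2) = 0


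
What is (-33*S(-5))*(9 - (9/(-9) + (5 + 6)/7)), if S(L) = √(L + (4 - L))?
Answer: -3894/7 ≈ -556.29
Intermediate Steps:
S(L) = 2 (S(L) = √4 = 2)
(-33*S(-5))*(9 - (9/(-9) + (5 + 6)/7)) = (-33*2)*(9 - (9/(-9) + (5 + 6)/7)) = -66*(9 - (9*(-⅑) + 11*(⅐))) = -66*(9 - (-1 + 11/7)) = -66*(9 - 1*4/7) = -66*(9 - 4/7) = -66*59/7 = -3894/7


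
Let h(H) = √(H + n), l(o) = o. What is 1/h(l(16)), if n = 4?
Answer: √5/10 ≈ 0.22361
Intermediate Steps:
h(H) = √(4 + H) (h(H) = √(H + 4) = √(4 + H))
1/h(l(16)) = 1/(√(4 + 16)) = 1/(√20) = 1/(2*√5) = √5/10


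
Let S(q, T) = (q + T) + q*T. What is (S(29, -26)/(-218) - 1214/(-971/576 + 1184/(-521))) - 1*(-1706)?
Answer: 522093316217/258956750 ≈ 2016.1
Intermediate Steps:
S(q, T) = T + q + T*q (S(q, T) = (T + q) + T*q = T + q + T*q)
(S(29, -26)/(-218) - 1214/(-971/576 + 1184/(-521))) - 1*(-1706) = ((-26 + 29 - 26*29)/(-218) - 1214/(-971/576 + 1184/(-521))) - 1*(-1706) = ((-26 + 29 - 754)*(-1/218) - 1214/(-971*1/576 + 1184*(-1/521))) + 1706 = (-751*(-1/218) - 1214/(-971/576 - 1184/521)) + 1706 = (751/218 - 1214/(-1187875/300096)) + 1706 = (751/218 - 1214*(-300096/1187875)) + 1706 = (751/218 + 364316544/1187875) + 1706 = 80313100717/258956750 + 1706 = 522093316217/258956750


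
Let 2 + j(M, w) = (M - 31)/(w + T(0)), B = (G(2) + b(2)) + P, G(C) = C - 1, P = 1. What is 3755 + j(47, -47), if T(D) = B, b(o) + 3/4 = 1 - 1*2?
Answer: 701747/187 ≈ 3752.7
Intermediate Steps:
b(o) = -7/4 (b(o) = -3/4 + (1 - 1*2) = -3/4 + (1 - 2) = -3/4 - 1 = -7/4)
G(C) = -1 + C
B = 1/4 (B = ((-1 + 2) - 7/4) + 1 = (1 - 7/4) + 1 = -3/4 + 1 = 1/4 ≈ 0.25000)
T(D) = 1/4
j(M, w) = -2 + (-31 + M)/(1/4 + w) (j(M, w) = -2 + (M - 31)/(w + 1/4) = -2 + (-31 + M)/(1/4 + w))
3755 + j(47, -47) = 3755 + 2*(-63 - 4*(-47) + 2*47)/(1 + 4*(-47)) = 3755 + 2*(-63 + 188 + 94)/(1 - 188) = 3755 + 2*219/(-187) = 3755 + 2*(-1/187)*219 = 3755 - 438/187 = 701747/187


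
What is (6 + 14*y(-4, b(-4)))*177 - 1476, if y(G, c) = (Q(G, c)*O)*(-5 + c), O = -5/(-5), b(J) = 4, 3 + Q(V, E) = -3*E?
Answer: 36756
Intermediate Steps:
Q(V, E) = -3 - 3*E
O = 1 (O = -5*(-1/5) = 1)
y(G, c) = (-5 + c)*(-3 - 3*c) (y(G, c) = ((-3 - 3*c)*1)*(-5 + c) = (-3 - 3*c)*(-5 + c) = (-5 + c)*(-3 - 3*c))
(6 + 14*y(-4, b(-4)))*177 - 1476 = (6 + 14*(-3*(1 + 4)*(-5 + 4)))*177 - 1476 = (6 + 14*(-3*5*(-1)))*177 - 1476 = (6 + 14*15)*177 - 1476 = (6 + 210)*177 - 1476 = 216*177 - 1476 = 38232 - 1476 = 36756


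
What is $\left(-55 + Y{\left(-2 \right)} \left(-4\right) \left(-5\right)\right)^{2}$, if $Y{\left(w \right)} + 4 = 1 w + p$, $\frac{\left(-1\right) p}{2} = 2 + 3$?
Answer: $140625$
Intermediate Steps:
$p = -10$ ($p = - 2 \left(2 + 3\right) = \left(-2\right) 5 = -10$)
$Y{\left(w \right)} = -14 + w$ ($Y{\left(w \right)} = -4 + \left(1 w - 10\right) = -4 + \left(w - 10\right) = -4 + \left(-10 + w\right) = -14 + w$)
$\left(-55 + Y{\left(-2 \right)} \left(-4\right) \left(-5\right)\right)^{2} = \left(-55 + \left(-14 - 2\right) \left(-4\right) \left(-5\right)\right)^{2} = \left(-55 + \left(-16\right) \left(-4\right) \left(-5\right)\right)^{2} = \left(-55 + 64 \left(-5\right)\right)^{2} = \left(-55 - 320\right)^{2} = \left(-375\right)^{2} = 140625$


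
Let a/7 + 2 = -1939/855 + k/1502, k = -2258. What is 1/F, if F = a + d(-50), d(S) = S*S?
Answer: 642105/1579322642 ≈ 0.00040657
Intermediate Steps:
d(S) = S²
a = -25939858/642105 (a = -14 + 7*(-1939/855 - 2258/1502) = -14 + 7*(-1939*1/855 - 2258*1/1502) = -14 + 7*(-1939/855 - 1129/751) = -14 + 7*(-2421484/642105) = -14 - 16950388/642105 = -25939858/642105 ≈ -40.398)
F = 1579322642/642105 (F = -25939858/642105 + (-50)² = -25939858/642105 + 2500 = 1579322642/642105 ≈ 2459.6)
1/F = 1/(1579322642/642105) = 642105/1579322642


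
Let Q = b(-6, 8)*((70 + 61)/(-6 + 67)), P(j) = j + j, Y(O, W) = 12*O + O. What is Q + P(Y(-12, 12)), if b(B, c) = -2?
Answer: -19294/61 ≈ -316.29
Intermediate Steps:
Y(O, W) = 13*O
P(j) = 2*j
Q = -262/61 (Q = -2*(70 + 61)/(-6 + 67) = -262/61 ≈ -4.2951)
Q + P(Y(-12, 12)) = -262/61 + 2*(13*(-12)) = -262/61 + 2*(-156) = -262/61 - 312 = -19294/61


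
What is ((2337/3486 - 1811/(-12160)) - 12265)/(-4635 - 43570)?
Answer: 86645945889/340566396800 ≈ 0.25442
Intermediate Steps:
((2337/3486 - 1811/(-12160)) - 12265)/(-4635 - 43570) = ((2337*(1/3486) - 1811*(-1/12160)) - 12265)/(-48205) = ((779/1162 + 1811/12160) - 12265)*(-1/48205) = (5788511/7064960 - 12265)*(-1/48205) = -86645945889/7064960*(-1/48205) = 86645945889/340566396800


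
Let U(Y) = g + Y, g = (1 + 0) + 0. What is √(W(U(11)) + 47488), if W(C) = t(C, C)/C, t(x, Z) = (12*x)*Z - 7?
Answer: √1714731/6 ≈ 218.25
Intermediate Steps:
t(x, Z) = -7 + 12*Z*x (t(x, Z) = 12*Z*x - 7 = -7 + 12*Z*x)
g = 1 (g = 1 + 0 = 1)
U(Y) = 1 + Y
W(C) = (-7 + 12*C²)/C (W(C) = (-7 + 12*C*C)/C = (-7 + 12*C²)/C)
√(W(U(11)) + 47488) = √((-7/(1 + 11) + 12*(1 + 11)) + 47488) = √((-7/12 + 12*12) + 47488) = √((-7*1/12 + 144) + 47488) = √((-7/12 + 144) + 47488) = √(1721/12 + 47488) = √(571577/12) = √1714731/6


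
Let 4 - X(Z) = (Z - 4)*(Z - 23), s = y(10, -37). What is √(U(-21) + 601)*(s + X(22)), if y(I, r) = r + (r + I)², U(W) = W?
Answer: 1428*√145 ≈ 17195.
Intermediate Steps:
y(I, r) = r + (I + r)²
s = 692 (s = -37 + (10 - 37)² = -37 + (-27)² = -37 + 729 = 692)
X(Z) = 4 - (-23 + Z)*(-4 + Z) (X(Z) = 4 - (Z - 4)*(Z - 23) = 4 - (-4 + Z)*(-23 + Z) = 4 - (-23 + Z)*(-4 + Z))
√(U(-21) + 601)*(s + X(22)) = √(-21 + 601)*(692 + (-88 - 1*22² + 27*22)) = √580*(692 + (-88 - 1*484 + 594)) = (2*√145)*(692 + (-88 - 484 + 594)) = (2*√145)*(692 + 22) = (2*√145)*714 = 1428*√145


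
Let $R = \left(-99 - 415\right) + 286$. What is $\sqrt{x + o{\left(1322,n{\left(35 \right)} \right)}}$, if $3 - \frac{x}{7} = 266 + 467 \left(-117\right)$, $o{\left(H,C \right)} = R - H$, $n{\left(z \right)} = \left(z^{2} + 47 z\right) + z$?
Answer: $\sqrt{379082} \approx 615.7$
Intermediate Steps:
$n{\left(z \right)} = z^{2} + 48 z$
$R = -228$ ($R = -514 + 286 = -228$)
$o{\left(H,C \right)} = -228 - H$
$x = 380632$ ($x = 21 - 7 \left(266 + 467 \left(-117\right)\right) = 21 - 7 \left(266 - 54639\right) = 21 - -380611 = 21 + 380611 = 380632$)
$\sqrt{x + o{\left(1322,n{\left(35 \right)} \right)}} = \sqrt{380632 - 1550} = \sqrt{379082}$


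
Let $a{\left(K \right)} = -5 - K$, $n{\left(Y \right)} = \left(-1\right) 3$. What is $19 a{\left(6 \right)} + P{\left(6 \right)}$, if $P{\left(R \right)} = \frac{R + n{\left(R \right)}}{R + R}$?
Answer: $- \frac{835}{4} \approx -208.75$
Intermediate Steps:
$n{\left(Y \right)} = -3$
$P{\left(R \right)} = \frac{-3 + R}{2 R}$ ($P{\left(R \right)} = \frac{R - 3}{R + R} = \frac{-3 + R}{2 R}$)
$19 a{\left(6 \right)} + P{\left(6 \right)} = 19 \left(-5 - 6\right) + \frac{-3 + 6}{2 \cdot 6} = 19 \left(-5 - 6\right) + \frac{1}{2} \cdot \frac{1}{6} \cdot 3 = 19 \left(-11\right) + \frac{1}{4} = -209 + \frac{1}{4} = - \frac{835}{4}$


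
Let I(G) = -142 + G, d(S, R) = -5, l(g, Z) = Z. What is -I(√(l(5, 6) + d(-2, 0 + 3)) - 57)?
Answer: 198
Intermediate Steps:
-I(√(l(5, 6) + d(-2, 0 + 3)) - 57) = -(-142 + (√(6 - 5) - 57)) = -(-142 + (√1 - 57)) = -(-142 + (1 - 57)) = -(-142 - 56) = -1*(-198) = 198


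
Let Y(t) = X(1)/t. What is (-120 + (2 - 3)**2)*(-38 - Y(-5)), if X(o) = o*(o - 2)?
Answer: 22729/5 ≈ 4545.8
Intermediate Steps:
X(o) = o*(-2 + o)
Y(t) = -1/t (Y(t) = (1*(-2 + 1))/t = (1*(-1))/t = -1/t)
(-120 + (2 - 3)**2)*(-38 - Y(-5)) = (-120 + (2 - 3)**2)*(-38 - (-1)/(-5)) = (-120 + (-1)**2)*(-38 - (-1)*(-1)/5) = (-120 + 1)*(-38 - 1*1/5) = -119*(-38 - 1/5) = -119*(-191/5) = 22729/5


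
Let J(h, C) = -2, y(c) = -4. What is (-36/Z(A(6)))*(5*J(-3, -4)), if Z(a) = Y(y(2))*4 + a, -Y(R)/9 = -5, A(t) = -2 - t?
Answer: 90/43 ≈ 2.0930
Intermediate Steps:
Y(R) = 45 (Y(R) = -9*(-5) = 45)
Z(a) = 180 + a (Z(a) = 45*4 + a = 180 + a)
(-36/Z(A(6)))*(5*J(-3, -4)) = (-36/(180 + (-2 - 1*6)))*(5*(-2)) = -36/(180 + (-2 - 6))*(-10) = -36/(180 - 8)*(-10) = -36/172*(-10) = -36*1/172*(-10) = -9/43*(-10) = 90/43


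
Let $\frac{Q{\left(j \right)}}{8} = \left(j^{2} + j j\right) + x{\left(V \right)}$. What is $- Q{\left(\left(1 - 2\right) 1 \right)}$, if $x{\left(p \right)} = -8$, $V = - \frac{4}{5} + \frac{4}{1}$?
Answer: $48$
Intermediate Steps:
$V = \frac{16}{5}$ ($V = \left(-4\right) \frac{1}{5} + 4 \cdot 1 = - \frac{4}{5} + 4 = \frac{16}{5} \approx 3.2$)
$Q{\left(j \right)} = -64 + 16 j^{2}$ ($Q{\left(j \right)} = 8 \left(\left(j^{2} + j j\right) - 8\right) = 8 \left(\left(j^{2} + j^{2}\right) - 8\right) = 8 \left(2 j^{2} - 8\right) = 8 \left(-8 + 2 j^{2}\right) = -64 + 16 j^{2}$)
$- Q{\left(\left(1 - 2\right) 1 \right)} = - (-64 + 16 \left(\left(1 - 2\right) 1\right)^{2}) = - (-64 + 16 \left(\left(-1\right) 1\right)^{2}) = - (-64 + 16 \left(-1\right)^{2}) = - (-64 + 16 \cdot 1) = - (-64 + 16) = \left(-1\right) \left(-48\right) = 48$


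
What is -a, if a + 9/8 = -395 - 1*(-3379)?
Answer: -23863/8 ≈ -2982.9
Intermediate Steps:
a = 23863/8 (a = -9/8 + (-395 - 1*(-3379)) = -9/8 + (-395 + 3379) = -9/8 + 2984 = 23863/8 ≈ 2982.9)
-a = -1*23863/8 = -23863/8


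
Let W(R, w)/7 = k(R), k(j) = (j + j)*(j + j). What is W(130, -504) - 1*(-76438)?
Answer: 549638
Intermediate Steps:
k(j) = 4*j**2 (k(j) = (2*j)*(2*j) = 4*j**2)
W(R, w) = 28*R**2 (W(R, w) = 7*(4*R**2) = 28*R**2)
W(130, -504) - 1*(-76438) = 28*130**2 - 1*(-76438) = 28*16900 + 76438 = 473200 + 76438 = 549638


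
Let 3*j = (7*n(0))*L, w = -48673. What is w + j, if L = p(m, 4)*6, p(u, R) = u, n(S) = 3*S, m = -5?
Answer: -48673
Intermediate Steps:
L = -30 (L = -5*6 = -30)
j = 0 (j = ((7*(3*0))*(-30))/3 = ((7*0)*(-30))/3 = (0*(-30))/3 = (1/3)*0 = 0)
w + j = -48673 + 0 = -48673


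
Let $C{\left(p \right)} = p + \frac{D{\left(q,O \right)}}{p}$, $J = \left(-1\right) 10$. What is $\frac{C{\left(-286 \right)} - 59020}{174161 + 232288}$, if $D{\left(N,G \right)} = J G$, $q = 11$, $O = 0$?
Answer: $- \frac{59306}{406449} \approx -0.14591$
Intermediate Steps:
$J = -10$
$D{\left(N,G \right)} = - 10 G$
$C{\left(p \right)} = p$ ($C{\left(p \right)} = p + \frac{\left(-10\right) 0}{p} = p + \frac{0}{p} = p + 0 = p$)
$\frac{C{\left(-286 \right)} - 59020}{174161 + 232288} = \frac{-286 - 59020}{174161 + 232288} = \frac{-286 - 59020}{406449} = \left(-286 - 59020\right) \frac{1}{406449} = \left(-59306\right) \frac{1}{406449} = - \frac{59306}{406449}$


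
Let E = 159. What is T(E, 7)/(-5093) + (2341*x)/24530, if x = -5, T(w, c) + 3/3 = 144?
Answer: -1147661/2271478 ≈ -0.50525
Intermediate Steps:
T(w, c) = 143 (T(w, c) = -1 + 144 = 143)
T(E, 7)/(-5093) + (2341*x)/24530 = 143/(-5093) + (2341*(-5))/24530 = 143*(-1/5093) - 11705*1/24530 = -13/463 - 2341/4906 = -1147661/2271478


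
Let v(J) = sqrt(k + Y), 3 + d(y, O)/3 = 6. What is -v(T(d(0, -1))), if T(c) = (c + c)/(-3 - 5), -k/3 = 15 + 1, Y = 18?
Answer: -I*sqrt(30) ≈ -5.4772*I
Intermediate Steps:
k = -48 (k = -3*(15 + 1) = -3*16 = -48)
d(y, O) = 9 (d(y, O) = -9 + 3*6 = -9 + 18 = 9)
T(c) = -c/4 (T(c) = (2*c)/(-8) = (2*c)*(-1/8) = -c/4)
v(J) = I*sqrt(30) (v(J) = sqrt(-48 + 18) = sqrt(-30) = I*sqrt(30))
-v(T(d(0, -1))) = -I*sqrt(30)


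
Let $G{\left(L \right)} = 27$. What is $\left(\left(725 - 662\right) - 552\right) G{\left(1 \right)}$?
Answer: $-13203$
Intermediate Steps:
$\left(\left(725 - 662\right) - 552\right) G{\left(1 \right)} = \left(\left(725 - 662\right) - 552\right) 27 = \left(63 - 552\right) 27 = \left(-489\right) 27 = -13203$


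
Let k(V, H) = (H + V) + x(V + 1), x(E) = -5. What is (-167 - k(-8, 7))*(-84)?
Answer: 13524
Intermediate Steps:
k(V, H) = -5 + H + V (k(V, H) = (H + V) - 5 = -5 + H + V)
(-167 - k(-8, 7))*(-84) = (-167 - (-5 + 7 - 8))*(-84) = (-167 - 1*(-6))*(-84) = (-167 + 6)*(-84) = -161*(-84) = 13524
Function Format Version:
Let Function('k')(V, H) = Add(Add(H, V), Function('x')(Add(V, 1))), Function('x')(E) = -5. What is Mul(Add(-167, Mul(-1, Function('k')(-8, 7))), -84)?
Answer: 13524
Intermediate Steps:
Function('k')(V, H) = Add(-5, H, V) (Function('k')(V, H) = Add(Add(H, V), -5) = Add(-5, H, V))
Mul(Add(-167, Mul(-1, Function('k')(-8, 7))), -84) = Mul(Add(-167, Mul(-1, Add(-5, 7, -8))), -84) = Mul(Add(-167, Mul(-1, -6)), -84) = Mul(Add(-167, 6), -84) = Mul(-161, -84) = 13524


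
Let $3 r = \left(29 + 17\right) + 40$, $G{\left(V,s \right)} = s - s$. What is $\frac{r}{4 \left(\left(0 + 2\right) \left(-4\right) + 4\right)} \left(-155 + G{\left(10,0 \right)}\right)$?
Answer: $\frac{6665}{24} \approx 277.71$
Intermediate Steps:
$G{\left(V,s \right)} = 0$
$r = \frac{86}{3}$ ($r = \frac{\left(29 + 17\right) + 40}{3} = \frac{46 + 40}{3} = \frac{1}{3} \cdot 86 = \frac{86}{3} \approx 28.667$)
$\frac{r}{4 \left(\left(0 + 2\right) \left(-4\right) + 4\right)} \left(-155 + G{\left(10,0 \right)}\right) = \frac{86}{3 \cdot 4 \left(\left(0 + 2\right) \left(-4\right) + 4\right)} \left(-155 + 0\right) = \frac{86}{3 \cdot 4 \left(2 \left(-4\right) + 4\right)} \left(-155\right) = \frac{86}{3 \cdot 4 \left(-8 + 4\right)} \left(-155\right) = \frac{86}{3 \cdot 4 \left(-4\right)} \left(-155\right) = \frac{86}{3 \left(-16\right)} \left(-155\right) = \frac{86}{3} \left(- \frac{1}{16}\right) \left(-155\right) = \left(- \frac{43}{24}\right) \left(-155\right) = \frac{6665}{24}$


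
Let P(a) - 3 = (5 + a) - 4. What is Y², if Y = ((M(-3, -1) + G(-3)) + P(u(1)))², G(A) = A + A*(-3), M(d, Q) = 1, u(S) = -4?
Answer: 2401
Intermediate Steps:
P(a) = 4 + a (P(a) = 3 + ((5 + a) - 4) = 3 + (1 + a) = 4 + a)
G(A) = -2*A (G(A) = A - 3*A = -2*A)
Y = 49 (Y = ((1 - 2*(-3)) + (4 - 4))² = ((1 + 6) + 0)² = (7 + 0)² = 7² = 49)
Y² = 49² = 2401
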